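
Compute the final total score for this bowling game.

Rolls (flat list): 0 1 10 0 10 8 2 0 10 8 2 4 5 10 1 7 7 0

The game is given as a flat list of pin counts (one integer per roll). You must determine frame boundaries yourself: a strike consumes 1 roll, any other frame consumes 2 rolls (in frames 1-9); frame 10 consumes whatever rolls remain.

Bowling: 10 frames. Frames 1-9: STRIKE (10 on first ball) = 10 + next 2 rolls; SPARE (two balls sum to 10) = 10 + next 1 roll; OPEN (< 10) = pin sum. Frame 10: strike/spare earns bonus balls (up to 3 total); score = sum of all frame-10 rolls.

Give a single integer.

Answer: 123

Derivation:
Frame 1: OPEN (0+1=1). Cumulative: 1
Frame 2: STRIKE. 10 + next two rolls (0+10) = 20. Cumulative: 21
Frame 3: SPARE (0+10=10). 10 + next roll (8) = 18. Cumulative: 39
Frame 4: SPARE (8+2=10). 10 + next roll (0) = 10. Cumulative: 49
Frame 5: SPARE (0+10=10). 10 + next roll (8) = 18. Cumulative: 67
Frame 6: SPARE (8+2=10). 10 + next roll (4) = 14. Cumulative: 81
Frame 7: OPEN (4+5=9). Cumulative: 90
Frame 8: STRIKE. 10 + next two rolls (1+7) = 18. Cumulative: 108
Frame 9: OPEN (1+7=8). Cumulative: 116
Frame 10: OPEN. Sum of all frame-10 rolls (7+0) = 7. Cumulative: 123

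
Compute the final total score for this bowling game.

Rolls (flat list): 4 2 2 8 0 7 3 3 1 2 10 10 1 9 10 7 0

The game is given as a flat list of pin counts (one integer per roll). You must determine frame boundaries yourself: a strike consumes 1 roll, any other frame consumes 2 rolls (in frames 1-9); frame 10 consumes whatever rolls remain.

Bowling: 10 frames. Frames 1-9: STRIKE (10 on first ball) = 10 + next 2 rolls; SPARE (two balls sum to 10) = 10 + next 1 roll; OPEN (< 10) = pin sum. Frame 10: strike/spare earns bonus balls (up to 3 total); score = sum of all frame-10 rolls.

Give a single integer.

Frame 1: OPEN (4+2=6). Cumulative: 6
Frame 2: SPARE (2+8=10). 10 + next roll (0) = 10. Cumulative: 16
Frame 3: OPEN (0+7=7). Cumulative: 23
Frame 4: OPEN (3+3=6). Cumulative: 29
Frame 5: OPEN (1+2=3). Cumulative: 32
Frame 6: STRIKE. 10 + next two rolls (10+1) = 21. Cumulative: 53
Frame 7: STRIKE. 10 + next two rolls (1+9) = 20. Cumulative: 73
Frame 8: SPARE (1+9=10). 10 + next roll (10) = 20. Cumulative: 93
Frame 9: STRIKE. 10 + next two rolls (7+0) = 17. Cumulative: 110
Frame 10: OPEN. Sum of all frame-10 rolls (7+0) = 7. Cumulative: 117

Answer: 117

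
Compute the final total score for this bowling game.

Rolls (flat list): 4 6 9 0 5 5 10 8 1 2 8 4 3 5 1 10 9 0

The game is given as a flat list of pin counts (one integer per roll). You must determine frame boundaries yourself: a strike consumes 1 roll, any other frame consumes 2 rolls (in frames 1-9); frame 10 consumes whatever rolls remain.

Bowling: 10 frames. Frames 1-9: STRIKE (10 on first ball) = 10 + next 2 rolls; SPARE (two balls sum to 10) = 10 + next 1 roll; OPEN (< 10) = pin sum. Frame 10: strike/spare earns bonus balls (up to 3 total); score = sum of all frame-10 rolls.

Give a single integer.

Frame 1: SPARE (4+6=10). 10 + next roll (9) = 19. Cumulative: 19
Frame 2: OPEN (9+0=9). Cumulative: 28
Frame 3: SPARE (5+5=10). 10 + next roll (10) = 20. Cumulative: 48
Frame 4: STRIKE. 10 + next two rolls (8+1) = 19. Cumulative: 67
Frame 5: OPEN (8+1=9). Cumulative: 76
Frame 6: SPARE (2+8=10). 10 + next roll (4) = 14. Cumulative: 90
Frame 7: OPEN (4+3=7). Cumulative: 97
Frame 8: OPEN (5+1=6). Cumulative: 103
Frame 9: STRIKE. 10 + next two rolls (9+0) = 19. Cumulative: 122
Frame 10: OPEN. Sum of all frame-10 rolls (9+0) = 9. Cumulative: 131

Answer: 131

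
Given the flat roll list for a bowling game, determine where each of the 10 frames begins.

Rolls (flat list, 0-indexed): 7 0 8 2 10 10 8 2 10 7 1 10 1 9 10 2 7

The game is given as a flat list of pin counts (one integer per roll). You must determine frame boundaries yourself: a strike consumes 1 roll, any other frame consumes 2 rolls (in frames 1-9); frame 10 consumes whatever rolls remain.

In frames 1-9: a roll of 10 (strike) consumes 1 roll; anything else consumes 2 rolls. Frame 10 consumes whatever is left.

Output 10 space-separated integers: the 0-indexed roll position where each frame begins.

Answer: 0 2 4 5 6 8 9 11 12 14

Derivation:
Frame 1 starts at roll index 0: rolls=7,0 (sum=7), consumes 2 rolls
Frame 2 starts at roll index 2: rolls=8,2 (sum=10), consumes 2 rolls
Frame 3 starts at roll index 4: roll=10 (strike), consumes 1 roll
Frame 4 starts at roll index 5: roll=10 (strike), consumes 1 roll
Frame 5 starts at roll index 6: rolls=8,2 (sum=10), consumes 2 rolls
Frame 6 starts at roll index 8: roll=10 (strike), consumes 1 roll
Frame 7 starts at roll index 9: rolls=7,1 (sum=8), consumes 2 rolls
Frame 8 starts at roll index 11: roll=10 (strike), consumes 1 roll
Frame 9 starts at roll index 12: rolls=1,9 (sum=10), consumes 2 rolls
Frame 10 starts at roll index 14: 3 remaining rolls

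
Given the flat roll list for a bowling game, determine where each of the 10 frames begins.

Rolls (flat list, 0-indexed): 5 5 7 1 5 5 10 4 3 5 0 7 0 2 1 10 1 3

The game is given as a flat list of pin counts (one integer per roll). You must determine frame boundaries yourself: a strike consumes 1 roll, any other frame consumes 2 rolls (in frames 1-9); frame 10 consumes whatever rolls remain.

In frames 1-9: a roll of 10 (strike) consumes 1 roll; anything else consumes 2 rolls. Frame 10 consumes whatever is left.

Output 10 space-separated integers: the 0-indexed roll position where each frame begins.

Frame 1 starts at roll index 0: rolls=5,5 (sum=10), consumes 2 rolls
Frame 2 starts at roll index 2: rolls=7,1 (sum=8), consumes 2 rolls
Frame 3 starts at roll index 4: rolls=5,5 (sum=10), consumes 2 rolls
Frame 4 starts at roll index 6: roll=10 (strike), consumes 1 roll
Frame 5 starts at roll index 7: rolls=4,3 (sum=7), consumes 2 rolls
Frame 6 starts at roll index 9: rolls=5,0 (sum=5), consumes 2 rolls
Frame 7 starts at roll index 11: rolls=7,0 (sum=7), consumes 2 rolls
Frame 8 starts at roll index 13: rolls=2,1 (sum=3), consumes 2 rolls
Frame 9 starts at roll index 15: roll=10 (strike), consumes 1 roll
Frame 10 starts at roll index 16: 2 remaining rolls

Answer: 0 2 4 6 7 9 11 13 15 16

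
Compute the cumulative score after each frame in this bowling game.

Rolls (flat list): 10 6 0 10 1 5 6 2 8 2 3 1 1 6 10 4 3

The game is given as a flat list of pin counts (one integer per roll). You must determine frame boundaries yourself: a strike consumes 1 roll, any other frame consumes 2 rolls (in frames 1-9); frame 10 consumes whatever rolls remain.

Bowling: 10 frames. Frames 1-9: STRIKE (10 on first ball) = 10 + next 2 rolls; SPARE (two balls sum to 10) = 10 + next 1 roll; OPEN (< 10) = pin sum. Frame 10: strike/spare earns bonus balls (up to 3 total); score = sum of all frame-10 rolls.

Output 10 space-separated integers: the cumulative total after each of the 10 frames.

Answer: 16 22 38 44 52 65 69 76 93 100

Derivation:
Frame 1: STRIKE. 10 + next two rolls (6+0) = 16. Cumulative: 16
Frame 2: OPEN (6+0=6). Cumulative: 22
Frame 3: STRIKE. 10 + next two rolls (1+5) = 16. Cumulative: 38
Frame 4: OPEN (1+5=6). Cumulative: 44
Frame 5: OPEN (6+2=8). Cumulative: 52
Frame 6: SPARE (8+2=10). 10 + next roll (3) = 13. Cumulative: 65
Frame 7: OPEN (3+1=4). Cumulative: 69
Frame 8: OPEN (1+6=7). Cumulative: 76
Frame 9: STRIKE. 10 + next two rolls (4+3) = 17. Cumulative: 93
Frame 10: OPEN. Sum of all frame-10 rolls (4+3) = 7. Cumulative: 100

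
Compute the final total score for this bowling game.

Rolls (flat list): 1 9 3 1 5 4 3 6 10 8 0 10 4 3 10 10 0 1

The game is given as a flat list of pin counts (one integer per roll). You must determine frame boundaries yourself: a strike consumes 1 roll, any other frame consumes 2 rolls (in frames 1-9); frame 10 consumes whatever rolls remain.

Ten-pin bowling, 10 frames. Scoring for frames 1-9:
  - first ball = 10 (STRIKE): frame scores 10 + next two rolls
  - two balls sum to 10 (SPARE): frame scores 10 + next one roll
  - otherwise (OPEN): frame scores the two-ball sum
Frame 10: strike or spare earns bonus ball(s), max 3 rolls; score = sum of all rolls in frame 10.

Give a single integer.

Answer: 116

Derivation:
Frame 1: SPARE (1+9=10). 10 + next roll (3) = 13. Cumulative: 13
Frame 2: OPEN (3+1=4). Cumulative: 17
Frame 3: OPEN (5+4=9). Cumulative: 26
Frame 4: OPEN (3+6=9). Cumulative: 35
Frame 5: STRIKE. 10 + next two rolls (8+0) = 18. Cumulative: 53
Frame 6: OPEN (8+0=8). Cumulative: 61
Frame 7: STRIKE. 10 + next two rolls (4+3) = 17. Cumulative: 78
Frame 8: OPEN (4+3=7). Cumulative: 85
Frame 9: STRIKE. 10 + next two rolls (10+0) = 20. Cumulative: 105
Frame 10: STRIKE. Sum of all frame-10 rolls (10+0+1) = 11. Cumulative: 116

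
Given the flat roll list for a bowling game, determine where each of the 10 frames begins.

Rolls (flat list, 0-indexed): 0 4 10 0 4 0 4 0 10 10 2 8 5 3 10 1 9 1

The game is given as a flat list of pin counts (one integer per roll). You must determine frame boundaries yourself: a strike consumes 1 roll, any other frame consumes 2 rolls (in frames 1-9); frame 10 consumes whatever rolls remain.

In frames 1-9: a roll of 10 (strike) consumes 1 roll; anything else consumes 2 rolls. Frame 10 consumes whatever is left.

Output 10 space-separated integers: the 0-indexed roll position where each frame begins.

Frame 1 starts at roll index 0: rolls=0,4 (sum=4), consumes 2 rolls
Frame 2 starts at roll index 2: roll=10 (strike), consumes 1 roll
Frame 3 starts at roll index 3: rolls=0,4 (sum=4), consumes 2 rolls
Frame 4 starts at roll index 5: rolls=0,4 (sum=4), consumes 2 rolls
Frame 5 starts at roll index 7: rolls=0,10 (sum=10), consumes 2 rolls
Frame 6 starts at roll index 9: roll=10 (strike), consumes 1 roll
Frame 7 starts at roll index 10: rolls=2,8 (sum=10), consumes 2 rolls
Frame 8 starts at roll index 12: rolls=5,3 (sum=8), consumes 2 rolls
Frame 9 starts at roll index 14: roll=10 (strike), consumes 1 roll
Frame 10 starts at roll index 15: 3 remaining rolls

Answer: 0 2 3 5 7 9 10 12 14 15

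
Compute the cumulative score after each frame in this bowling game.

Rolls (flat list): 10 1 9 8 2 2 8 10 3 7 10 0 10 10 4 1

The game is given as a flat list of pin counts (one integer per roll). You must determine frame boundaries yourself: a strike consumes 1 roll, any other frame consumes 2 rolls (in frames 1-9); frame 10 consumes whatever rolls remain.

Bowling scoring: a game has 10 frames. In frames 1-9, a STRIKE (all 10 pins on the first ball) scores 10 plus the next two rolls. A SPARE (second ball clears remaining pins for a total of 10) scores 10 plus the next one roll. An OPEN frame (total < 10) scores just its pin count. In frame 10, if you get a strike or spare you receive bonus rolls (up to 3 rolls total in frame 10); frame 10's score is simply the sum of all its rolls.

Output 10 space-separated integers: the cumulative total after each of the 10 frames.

Frame 1: STRIKE. 10 + next two rolls (1+9) = 20. Cumulative: 20
Frame 2: SPARE (1+9=10). 10 + next roll (8) = 18. Cumulative: 38
Frame 3: SPARE (8+2=10). 10 + next roll (2) = 12. Cumulative: 50
Frame 4: SPARE (2+8=10). 10 + next roll (10) = 20. Cumulative: 70
Frame 5: STRIKE. 10 + next two rolls (3+7) = 20. Cumulative: 90
Frame 6: SPARE (3+7=10). 10 + next roll (10) = 20. Cumulative: 110
Frame 7: STRIKE. 10 + next two rolls (0+10) = 20. Cumulative: 130
Frame 8: SPARE (0+10=10). 10 + next roll (10) = 20. Cumulative: 150
Frame 9: STRIKE. 10 + next two rolls (4+1) = 15. Cumulative: 165
Frame 10: OPEN. Sum of all frame-10 rolls (4+1) = 5. Cumulative: 170

Answer: 20 38 50 70 90 110 130 150 165 170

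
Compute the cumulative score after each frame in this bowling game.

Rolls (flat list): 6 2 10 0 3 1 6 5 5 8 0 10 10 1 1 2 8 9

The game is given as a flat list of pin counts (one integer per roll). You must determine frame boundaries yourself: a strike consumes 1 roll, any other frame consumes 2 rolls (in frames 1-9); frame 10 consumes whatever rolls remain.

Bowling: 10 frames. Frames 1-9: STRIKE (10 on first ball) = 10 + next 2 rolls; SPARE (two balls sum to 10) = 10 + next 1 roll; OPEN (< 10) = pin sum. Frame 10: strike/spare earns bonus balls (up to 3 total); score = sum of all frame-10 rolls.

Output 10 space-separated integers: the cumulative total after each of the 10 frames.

Answer: 8 21 24 31 49 57 78 90 92 111

Derivation:
Frame 1: OPEN (6+2=8). Cumulative: 8
Frame 2: STRIKE. 10 + next two rolls (0+3) = 13. Cumulative: 21
Frame 3: OPEN (0+3=3). Cumulative: 24
Frame 4: OPEN (1+6=7). Cumulative: 31
Frame 5: SPARE (5+5=10). 10 + next roll (8) = 18. Cumulative: 49
Frame 6: OPEN (8+0=8). Cumulative: 57
Frame 7: STRIKE. 10 + next two rolls (10+1) = 21. Cumulative: 78
Frame 8: STRIKE. 10 + next two rolls (1+1) = 12. Cumulative: 90
Frame 9: OPEN (1+1=2). Cumulative: 92
Frame 10: SPARE. Sum of all frame-10 rolls (2+8+9) = 19. Cumulative: 111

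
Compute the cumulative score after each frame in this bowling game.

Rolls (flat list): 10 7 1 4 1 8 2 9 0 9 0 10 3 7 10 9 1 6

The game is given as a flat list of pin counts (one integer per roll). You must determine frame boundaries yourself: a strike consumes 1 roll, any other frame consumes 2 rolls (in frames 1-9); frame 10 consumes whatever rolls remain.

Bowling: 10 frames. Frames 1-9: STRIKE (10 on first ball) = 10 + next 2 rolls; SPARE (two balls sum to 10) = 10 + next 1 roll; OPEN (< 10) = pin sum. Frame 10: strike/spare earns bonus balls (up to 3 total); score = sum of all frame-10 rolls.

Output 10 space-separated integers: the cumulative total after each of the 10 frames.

Frame 1: STRIKE. 10 + next two rolls (7+1) = 18. Cumulative: 18
Frame 2: OPEN (7+1=8). Cumulative: 26
Frame 3: OPEN (4+1=5). Cumulative: 31
Frame 4: SPARE (8+2=10). 10 + next roll (9) = 19. Cumulative: 50
Frame 5: OPEN (9+0=9). Cumulative: 59
Frame 6: OPEN (9+0=9). Cumulative: 68
Frame 7: STRIKE. 10 + next two rolls (3+7) = 20. Cumulative: 88
Frame 8: SPARE (3+7=10). 10 + next roll (10) = 20. Cumulative: 108
Frame 9: STRIKE. 10 + next two rolls (9+1) = 20. Cumulative: 128
Frame 10: SPARE. Sum of all frame-10 rolls (9+1+6) = 16. Cumulative: 144

Answer: 18 26 31 50 59 68 88 108 128 144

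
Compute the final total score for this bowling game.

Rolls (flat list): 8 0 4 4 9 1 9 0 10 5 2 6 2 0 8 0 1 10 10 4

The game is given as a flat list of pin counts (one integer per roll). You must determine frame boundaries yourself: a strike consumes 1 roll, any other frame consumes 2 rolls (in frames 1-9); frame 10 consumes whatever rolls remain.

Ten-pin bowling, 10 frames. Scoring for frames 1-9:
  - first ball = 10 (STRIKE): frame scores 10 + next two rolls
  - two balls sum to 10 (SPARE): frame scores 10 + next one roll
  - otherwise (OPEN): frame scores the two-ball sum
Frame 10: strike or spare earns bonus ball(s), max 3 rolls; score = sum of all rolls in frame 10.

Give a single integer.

Frame 1: OPEN (8+0=8). Cumulative: 8
Frame 2: OPEN (4+4=8). Cumulative: 16
Frame 3: SPARE (9+1=10). 10 + next roll (9) = 19. Cumulative: 35
Frame 4: OPEN (9+0=9). Cumulative: 44
Frame 5: STRIKE. 10 + next two rolls (5+2) = 17. Cumulative: 61
Frame 6: OPEN (5+2=7). Cumulative: 68
Frame 7: OPEN (6+2=8). Cumulative: 76
Frame 8: OPEN (0+8=8). Cumulative: 84
Frame 9: OPEN (0+1=1). Cumulative: 85
Frame 10: STRIKE. Sum of all frame-10 rolls (10+10+4) = 24. Cumulative: 109

Answer: 109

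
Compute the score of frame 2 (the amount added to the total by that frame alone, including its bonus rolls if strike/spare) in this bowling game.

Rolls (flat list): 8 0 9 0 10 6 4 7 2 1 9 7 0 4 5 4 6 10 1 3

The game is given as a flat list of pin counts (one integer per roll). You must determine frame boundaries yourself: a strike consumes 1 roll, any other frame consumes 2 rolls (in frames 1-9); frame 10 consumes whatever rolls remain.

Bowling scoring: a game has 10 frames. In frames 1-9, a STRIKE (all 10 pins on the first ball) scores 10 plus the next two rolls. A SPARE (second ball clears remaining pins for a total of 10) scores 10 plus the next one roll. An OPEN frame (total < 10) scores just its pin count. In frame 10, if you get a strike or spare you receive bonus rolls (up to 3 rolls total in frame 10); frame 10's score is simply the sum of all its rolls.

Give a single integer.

Frame 1: OPEN (8+0=8). Cumulative: 8
Frame 2: OPEN (9+0=9). Cumulative: 17
Frame 3: STRIKE. 10 + next two rolls (6+4) = 20. Cumulative: 37
Frame 4: SPARE (6+4=10). 10 + next roll (7) = 17. Cumulative: 54

Answer: 9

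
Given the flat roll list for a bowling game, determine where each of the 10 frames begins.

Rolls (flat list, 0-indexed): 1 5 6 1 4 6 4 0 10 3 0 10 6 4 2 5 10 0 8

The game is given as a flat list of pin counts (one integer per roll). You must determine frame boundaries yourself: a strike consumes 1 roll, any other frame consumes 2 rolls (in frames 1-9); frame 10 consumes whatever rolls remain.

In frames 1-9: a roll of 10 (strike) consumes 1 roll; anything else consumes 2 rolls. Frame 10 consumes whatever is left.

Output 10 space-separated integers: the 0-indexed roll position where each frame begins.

Answer: 0 2 4 6 8 9 11 12 14 16

Derivation:
Frame 1 starts at roll index 0: rolls=1,5 (sum=6), consumes 2 rolls
Frame 2 starts at roll index 2: rolls=6,1 (sum=7), consumes 2 rolls
Frame 3 starts at roll index 4: rolls=4,6 (sum=10), consumes 2 rolls
Frame 4 starts at roll index 6: rolls=4,0 (sum=4), consumes 2 rolls
Frame 5 starts at roll index 8: roll=10 (strike), consumes 1 roll
Frame 6 starts at roll index 9: rolls=3,0 (sum=3), consumes 2 rolls
Frame 7 starts at roll index 11: roll=10 (strike), consumes 1 roll
Frame 8 starts at roll index 12: rolls=6,4 (sum=10), consumes 2 rolls
Frame 9 starts at roll index 14: rolls=2,5 (sum=7), consumes 2 rolls
Frame 10 starts at roll index 16: 3 remaining rolls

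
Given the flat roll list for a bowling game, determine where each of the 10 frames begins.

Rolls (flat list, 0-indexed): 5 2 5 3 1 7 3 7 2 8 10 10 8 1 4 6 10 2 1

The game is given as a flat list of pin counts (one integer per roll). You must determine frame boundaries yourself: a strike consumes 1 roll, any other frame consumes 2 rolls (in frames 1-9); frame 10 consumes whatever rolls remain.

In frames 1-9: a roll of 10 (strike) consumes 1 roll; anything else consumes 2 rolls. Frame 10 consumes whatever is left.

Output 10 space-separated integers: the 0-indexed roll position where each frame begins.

Frame 1 starts at roll index 0: rolls=5,2 (sum=7), consumes 2 rolls
Frame 2 starts at roll index 2: rolls=5,3 (sum=8), consumes 2 rolls
Frame 3 starts at roll index 4: rolls=1,7 (sum=8), consumes 2 rolls
Frame 4 starts at roll index 6: rolls=3,7 (sum=10), consumes 2 rolls
Frame 5 starts at roll index 8: rolls=2,8 (sum=10), consumes 2 rolls
Frame 6 starts at roll index 10: roll=10 (strike), consumes 1 roll
Frame 7 starts at roll index 11: roll=10 (strike), consumes 1 roll
Frame 8 starts at roll index 12: rolls=8,1 (sum=9), consumes 2 rolls
Frame 9 starts at roll index 14: rolls=4,6 (sum=10), consumes 2 rolls
Frame 10 starts at roll index 16: 3 remaining rolls

Answer: 0 2 4 6 8 10 11 12 14 16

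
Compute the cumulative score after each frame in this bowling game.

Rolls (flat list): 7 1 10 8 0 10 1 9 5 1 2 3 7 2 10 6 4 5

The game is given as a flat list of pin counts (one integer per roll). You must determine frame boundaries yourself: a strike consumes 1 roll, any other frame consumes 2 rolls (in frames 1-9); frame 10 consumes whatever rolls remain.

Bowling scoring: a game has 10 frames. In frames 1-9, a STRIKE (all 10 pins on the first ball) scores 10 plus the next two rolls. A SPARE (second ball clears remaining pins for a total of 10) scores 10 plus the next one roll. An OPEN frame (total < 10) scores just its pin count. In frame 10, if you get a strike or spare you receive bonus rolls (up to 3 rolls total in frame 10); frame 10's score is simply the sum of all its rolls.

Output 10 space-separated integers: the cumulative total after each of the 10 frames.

Answer: 8 26 34 54 69 75 80 89 109 124

Derivation:
Frame 1: OPEN (7+1=8). Cumulative: 8
Frame 2: STRIKE. 10 + next two rolls (8+0) = 18. Cumulative: 26
Frame 3: OPEN (8+0=8). Cumulative: 34
Frame 4: STRIKE. 10 + next two rolls (1+9) = 20. Cumulative: 54
Frame 5: SPARE (1+9=10). 10 + next roll (5) = 15. Cumulative: 69
Frame 6: OPEN (5+1=6). Cumulative: 75
Frame 7: OPEN (2+3=5). Cumulative: 80
Frame 8: OPEN (7+2=9). Cumulative: 89
Frame 9: STRIKE. 10 + next two rolls (6+4) = 20. Cumulative: 109
Frame 10: SPARE. Sum of all frame-10 rolls (6+4+5) = 15. Cumulative: 124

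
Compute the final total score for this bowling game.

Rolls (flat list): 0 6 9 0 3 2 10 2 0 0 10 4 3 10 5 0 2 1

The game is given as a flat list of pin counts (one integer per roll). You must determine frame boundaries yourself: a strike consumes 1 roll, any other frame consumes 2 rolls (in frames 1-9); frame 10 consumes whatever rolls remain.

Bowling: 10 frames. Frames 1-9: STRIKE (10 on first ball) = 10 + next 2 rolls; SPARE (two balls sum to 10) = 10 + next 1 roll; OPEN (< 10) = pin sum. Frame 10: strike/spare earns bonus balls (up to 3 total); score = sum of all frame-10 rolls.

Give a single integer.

Frame 1: OPEN (0+6=6). Cumulative: 6
Frame 2: OPEN (9+0=9). Cumulative: 15
Frame 3: OPEN (3+2=5). Cumulative: 20
Frame 4: STRIKE. 10 + next two rolls (2+0) = 12. Cumulative: 32
Frame 5: OPEN (2+0=2). Cumulative: 34
Frame 6: SPARE (0+10=10). 10 + next roll (4) = 14. Cumulative: 48
Frame 7: OPEN (4+3=7). Cumulative: 55
Frame 8: STRIKE. 10 + next two rolls (5+0) = 15. Cumulative: 70
Frame 9: OPEN (5+0=5). Cumulative: 75
Frame 10: OPEN. Sum of all frame-10 rolls (2+1) = 3. Cumulative: 78

Answer: 78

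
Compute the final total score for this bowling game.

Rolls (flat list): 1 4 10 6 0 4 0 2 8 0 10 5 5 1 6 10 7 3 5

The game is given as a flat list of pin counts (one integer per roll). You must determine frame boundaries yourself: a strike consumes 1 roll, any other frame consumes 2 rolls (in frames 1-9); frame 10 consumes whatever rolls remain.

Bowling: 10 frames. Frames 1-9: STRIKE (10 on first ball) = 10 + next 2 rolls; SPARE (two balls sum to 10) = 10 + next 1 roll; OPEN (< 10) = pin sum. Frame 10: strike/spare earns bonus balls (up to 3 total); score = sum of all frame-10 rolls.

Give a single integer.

Answer: 109

Derivation:
Frame 1: OPEN (1+4=5). Cumulative: 5
Frame 2: STRIKE. 10 + next two rolls (6+0) = 16. Cumulative: 21
Frame 3: OPEN (6+0=6). Cumulative: 27
Frame 4: OPEN (4+0=4). Cumulative: 31
Frame 5: SPARE (2+8=10). 10 + next roll (0) = 10. Cumulative: 41
Frame 6: SPARE (0+10=10). 10 + next roll (5) = 15. Cumulative: 56
Frame 7: SPARE (5+5=10). 10 + next roll (1) = 11. Cumulative: 67
Frame 8: OPEN (1+6=7). Cumulative: 74
Frame 9: STRIKE. 10 + next two rolls (7+3) = 20. Cumulative: 94
Frame 10: SPARE. Sum of all frame-10 rolls (7+3+5) = 15. Cumulative: 109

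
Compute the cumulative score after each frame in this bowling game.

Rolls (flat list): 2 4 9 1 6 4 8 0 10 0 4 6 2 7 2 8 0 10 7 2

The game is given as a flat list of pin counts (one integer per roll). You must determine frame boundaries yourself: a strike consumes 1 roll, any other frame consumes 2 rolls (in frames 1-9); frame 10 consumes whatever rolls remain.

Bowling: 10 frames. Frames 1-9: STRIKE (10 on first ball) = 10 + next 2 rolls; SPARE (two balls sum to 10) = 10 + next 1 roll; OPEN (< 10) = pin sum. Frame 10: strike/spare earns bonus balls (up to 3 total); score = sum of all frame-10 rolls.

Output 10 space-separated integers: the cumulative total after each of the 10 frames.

Frame 1: OPEN (2+4=6). Cumulative: 6
Frame 2: SPARE (9+1=10). 10 + next roll (6) = 16. Cumulative: 22
Frame 3: SPARE (6+4=10). 10 + next roll (8) = 18. Cumulative: 40
Frame 4: OPEN (8+0=8). Cumulative: 48
Frame 5: STRIKE. 10 + next two rolls (0+4) = 14. Cumulative: 62
Frame 6: OPEN (0+4=4). Cumulative: 66
Frame 7: OPEN (6+2=8). Cumulative: 74
Frame 8: OPEN (7+2=9). Cumulative: 83
Frame 9: OPEN (8+0=8). Cumulative: 91
Frame 10: STRIKE. Sum of all frame-10 rolls (10+7+2) = 19. Cumulative: 110

Answer: 6 22 40 48 62 66 74 83 91 110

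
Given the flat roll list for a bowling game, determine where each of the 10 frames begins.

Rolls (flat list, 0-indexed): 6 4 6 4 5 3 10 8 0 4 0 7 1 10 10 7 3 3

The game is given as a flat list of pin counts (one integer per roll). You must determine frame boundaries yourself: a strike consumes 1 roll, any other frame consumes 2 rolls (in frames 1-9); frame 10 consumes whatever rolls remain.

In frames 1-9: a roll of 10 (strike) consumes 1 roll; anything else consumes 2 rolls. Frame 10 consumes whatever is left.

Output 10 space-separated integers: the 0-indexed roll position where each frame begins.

Frame 1 starts at roll index 0: rolls=6,4 (sum=10), consumes 2 rolls
Frame 2 starts at roll index 2: rolls=6,4 (sum=10), consumes 2 rolls
Frame 3 starts at roll index 4: rolls=5,3 (sum=8), consumes 2 rolls
Frame 4 starts at roll index 6: roll=10 (strike), consumes 1 roll
Frame 5 starts at roll index 7: rolls=8,0 (sum=8), consumes 2 rolls
Frame 6 starts at roll index 9: rolls=4,0 (sum=4), consumes 2 rolls
Frame 7 starts at roll index 11: rolls=7,1 (sum=8), consumes 2 rolls
Frame 8 starts at roll index 13: roll=10 (strike), consumes 1 roll
Frame 9 starts at roll index 14: roll=10 (strike), consumes 1 roll
Frame 10 starts at roll index 15: 3 remaining rolls

Answer: 0 2 4 6 7 9 11 13 14 15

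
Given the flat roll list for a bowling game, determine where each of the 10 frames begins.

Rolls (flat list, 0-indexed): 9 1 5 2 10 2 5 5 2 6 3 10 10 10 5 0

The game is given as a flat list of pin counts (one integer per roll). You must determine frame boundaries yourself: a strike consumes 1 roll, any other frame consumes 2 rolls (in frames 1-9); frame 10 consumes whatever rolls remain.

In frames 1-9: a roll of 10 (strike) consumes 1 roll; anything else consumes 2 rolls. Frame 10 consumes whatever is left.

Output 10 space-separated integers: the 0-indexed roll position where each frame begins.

Frame 1 starts at roll index 0: rolls=9,1 (sum=10), consumes 2 rolls
Frame 2 starts at roll index 2: rolls=5,2 (sum=7), consumes 2 rolls
Frame 3 starts at roll index 4: roll=10 (strike), consumes 1 roll
Frame 4 starts at roll index 5: rolls=2,5 (sum=7), consumes 2 rolls
Frame 5 starts at roll index 7: rolls=5,2 (sum=7), consumes 2 rolls
Frame 6 starts at roll index 9: rolls=6,3 (sum=9), consumes 2 rolls
Frame 7 starts at roll index 11: roll=10 (strike), consumes 1 roll
Frame 8 starts at roll index 12: roll=10 (strike), consumes 1 roll
Frame 9 starts at roll index 13: roll=10 (strike), consumes 1 roll
Frame 10 starts at roll index 14: 2 remaining rolls

Answer: 0 2 4 5 7 9 11 12 13 14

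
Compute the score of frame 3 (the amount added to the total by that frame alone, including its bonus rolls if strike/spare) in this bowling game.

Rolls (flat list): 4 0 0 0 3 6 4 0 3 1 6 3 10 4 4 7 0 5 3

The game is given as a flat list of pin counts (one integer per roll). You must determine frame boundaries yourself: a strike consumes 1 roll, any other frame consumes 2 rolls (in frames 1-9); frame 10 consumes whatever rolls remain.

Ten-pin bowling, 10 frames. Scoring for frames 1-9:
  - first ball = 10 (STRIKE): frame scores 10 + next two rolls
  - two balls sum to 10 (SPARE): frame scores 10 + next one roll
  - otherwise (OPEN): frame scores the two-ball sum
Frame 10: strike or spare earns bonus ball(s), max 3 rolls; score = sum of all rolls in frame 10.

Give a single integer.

Answer: 9

Derivation:
Frame 1: OPEN (4+0=4). Cumulative: 4
Frame 2: OPEN (0+0=0). Cumulative: 4
Frame 3: OPEN (3+6=9). Cumulative: 13
Frame 4: OPEN (4+0=4). Cumulative: 17
Frame 5: OPEN (3+1=4). Cumulative: 21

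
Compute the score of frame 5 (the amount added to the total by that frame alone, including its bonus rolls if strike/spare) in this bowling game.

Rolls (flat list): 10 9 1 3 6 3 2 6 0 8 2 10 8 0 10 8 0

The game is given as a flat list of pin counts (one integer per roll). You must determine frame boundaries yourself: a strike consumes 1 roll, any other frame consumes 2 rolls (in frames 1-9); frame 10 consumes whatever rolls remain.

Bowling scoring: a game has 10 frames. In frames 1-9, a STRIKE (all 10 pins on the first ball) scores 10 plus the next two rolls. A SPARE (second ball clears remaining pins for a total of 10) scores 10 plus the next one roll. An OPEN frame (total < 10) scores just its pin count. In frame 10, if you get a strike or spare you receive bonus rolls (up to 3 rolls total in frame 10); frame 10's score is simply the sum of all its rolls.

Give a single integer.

Answer: 6

Derivation:
Frame 1: STRIKE. 10 + next two rolls (9+1) = 20. Cumulative: 20
Frame 2: SPARE (9+1=10). 10 + next roll (3) = 13. Cumulative: 33
Frame 3: OPEN (3+6=9). Cumulative: 42
Frame 4: OPEN (3+2=5). Cumulative: 47
Frame 5: OPEN (6+0=6). Cumulative: 53
Frame 6: SPARE (8+2=10). 10 + next roll (10) = 20. Cumulative: 73
Frame 7: STRIKE. 10 + next two rolls (8+0) = 18. Cumulative: 91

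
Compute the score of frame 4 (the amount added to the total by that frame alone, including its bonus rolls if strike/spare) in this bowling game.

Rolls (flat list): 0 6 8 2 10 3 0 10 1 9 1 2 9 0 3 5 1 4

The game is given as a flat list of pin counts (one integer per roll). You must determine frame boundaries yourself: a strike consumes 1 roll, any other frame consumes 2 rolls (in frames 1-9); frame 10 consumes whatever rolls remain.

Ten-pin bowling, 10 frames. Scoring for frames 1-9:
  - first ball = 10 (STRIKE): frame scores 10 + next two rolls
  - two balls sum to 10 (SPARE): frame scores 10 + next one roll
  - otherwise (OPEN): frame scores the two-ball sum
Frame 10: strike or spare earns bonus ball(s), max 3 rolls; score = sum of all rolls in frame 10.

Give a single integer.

Answer: 3

Derivation:
Frame 1: OPEN (0+6=6). Cumulative: 6
Frame 2: SPARE (8+2=10). 10 + next roll (10) = 20. Cumulative: 26
Frame 3: STRIKE. 10 + next two rolls (3+0) = 13. Cumulative: 39
Frame 4: OPEN (3+0=3). Cumulative: 42
Frame 5: STRIKE. 10 + next two rolls (1+9) = 20. Cumulative: 62
Frame 6: SPARE (1+9=10). 10 + next roll (1) = 11. Cumulative: 73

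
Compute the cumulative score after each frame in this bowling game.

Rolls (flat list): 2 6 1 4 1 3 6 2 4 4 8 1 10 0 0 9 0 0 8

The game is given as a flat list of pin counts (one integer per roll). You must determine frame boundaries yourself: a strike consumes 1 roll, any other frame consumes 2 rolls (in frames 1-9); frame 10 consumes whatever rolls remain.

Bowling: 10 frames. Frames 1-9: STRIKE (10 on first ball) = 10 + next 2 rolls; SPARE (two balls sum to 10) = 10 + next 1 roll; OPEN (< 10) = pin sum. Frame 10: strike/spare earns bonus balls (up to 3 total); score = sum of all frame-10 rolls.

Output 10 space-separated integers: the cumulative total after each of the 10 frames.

Frame 1: OPEN (2+6=8). Cumulative: 8
Frame 2: OPEN (1+4=5). Cumulative: 13
Frame 3: OPEN (1+3=4). Cumulative: 17
Frame 4: OPEN (6+2=8). Cumulative: 25
Frame 5: OPEN (4+4=8). Cumulative: 33
Frame 6: OPEN (8+1=9). Cumulative: 42
Frame 7: STRIKE. 10 + next two rolls (0+0) = 10. Cumulative: 52
Frame 8: OPEN (0+0=0). Cumulative: 52
Frame 9: OPEN (9+0=9). Cumulative: 61
Frame 10: OPEN. Sum of all frame-10 rolls (0+8) = 8. Cumulative: 69

Answer: 8 13 17 25 33 42 52 52 61 69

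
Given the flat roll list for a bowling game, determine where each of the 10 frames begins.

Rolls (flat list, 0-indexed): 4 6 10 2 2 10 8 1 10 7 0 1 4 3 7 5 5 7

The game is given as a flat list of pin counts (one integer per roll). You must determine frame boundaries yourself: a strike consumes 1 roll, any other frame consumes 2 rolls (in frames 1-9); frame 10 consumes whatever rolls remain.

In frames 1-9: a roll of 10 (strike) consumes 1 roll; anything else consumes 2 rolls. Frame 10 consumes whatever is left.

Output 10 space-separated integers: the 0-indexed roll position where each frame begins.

Answer: 0 2 3 5 6 8 9 11 13 15

Derivation:
Frame 1 starts at roll index 0: rolls=4,6 (sum=10), consumes 2 rolls
Frame 2 starts at roll index 2: roll=10 (strike), consumes 1 roll
Frame 3 starts at roll index 3: rolls=2,2 (sum=4), consumes 2 rolls
Frame 4 starts at roll index 5: roll=10 (strike), consumes 1 roll
Frame 5 starts at roll index 6: rolls=8,1 (sum=9), consumes 2 rolls
Frame 6 starts at roll index 8: roll=10 (strike), consumes 1 roll
Frame 7 starts at roll index 9: rolls=7,0 (sum=7), consumes 2 rolls
Frame 8 starts at roll index 11: rolls=1,4 (sum=5), consumes 2 rolls
Frame 9 starts at roll index 13: rolls=3,7 (sum=10), consumes 2 rolls
Frame 10 starts at roll index 15: 3 remaining rolls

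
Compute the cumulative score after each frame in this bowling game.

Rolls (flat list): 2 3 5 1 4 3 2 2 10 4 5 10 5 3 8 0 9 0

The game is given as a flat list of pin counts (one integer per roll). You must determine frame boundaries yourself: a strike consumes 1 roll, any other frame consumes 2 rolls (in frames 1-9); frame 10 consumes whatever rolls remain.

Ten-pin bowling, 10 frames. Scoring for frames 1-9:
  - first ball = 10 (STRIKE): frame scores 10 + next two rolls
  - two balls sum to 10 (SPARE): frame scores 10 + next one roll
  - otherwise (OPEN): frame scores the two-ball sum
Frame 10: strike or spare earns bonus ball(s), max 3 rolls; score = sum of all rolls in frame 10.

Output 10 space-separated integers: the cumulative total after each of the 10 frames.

Frame 1: OPEN (2+3=5). Cumulative: 5
Frame 2: OPEN (5+1=6). Cumulative: 11
Frame 3: OPEN (4+3=7). Cumulative: 18
Frame 4: OPEN (2+2=4). Cumulative: 22
Frame 5: STRIKE. 10 + next two rolls (4+5) = 19. Cumulative: 41
Frame 6: OPEN (4+5=9). Cumulative: 50
Frame 7: STRIKE. 10 + next two rolls (5+3) = 18. Cumulative: 68
Frame 8: OPEN (5+3=8). Cumulative: 76
Frame 9: OPEN (8+0=8). Cumulative: 84
Frame 10: OPEN. Sum of all frame-10 rolls (9+0) = 9. Cumulative: 93

Answer: 5 11 18 22 41 50 68 76 84 93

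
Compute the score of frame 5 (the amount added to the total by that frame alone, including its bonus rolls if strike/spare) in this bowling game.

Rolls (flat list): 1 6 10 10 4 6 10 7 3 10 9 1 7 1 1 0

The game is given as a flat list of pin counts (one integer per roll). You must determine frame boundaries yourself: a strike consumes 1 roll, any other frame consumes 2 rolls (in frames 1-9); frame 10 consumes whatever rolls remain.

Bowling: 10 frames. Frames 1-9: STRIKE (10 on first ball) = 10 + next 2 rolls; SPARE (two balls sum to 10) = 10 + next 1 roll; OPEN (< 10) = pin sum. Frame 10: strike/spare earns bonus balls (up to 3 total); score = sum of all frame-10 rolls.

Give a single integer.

Answer: 20

Derivation:
Frame 1: OPEN (1+6=7). Cumulative: 7
Frame 2: STRIKE. 10 + next two rolls (10+4) = 24. Cumulative: 31
Frame 3: STRIKE. 10 + next two rolls (4+6) = 20. Cumulative: 51
Frame 4: SPARE (4+6=10). 10 + next roll (10) = 20. Cumulative: 71
Frame 5: STRIKE. 10 + next two rolls (7+3) = 20. Cumulative: 91
Frame 6: SPARE (7+3=10). 10 + next roll (10) = 20. Cumulative: 111
Frame 7: STRIKE. 10 + next two rolls (9+1) = 20. Cumulative: 131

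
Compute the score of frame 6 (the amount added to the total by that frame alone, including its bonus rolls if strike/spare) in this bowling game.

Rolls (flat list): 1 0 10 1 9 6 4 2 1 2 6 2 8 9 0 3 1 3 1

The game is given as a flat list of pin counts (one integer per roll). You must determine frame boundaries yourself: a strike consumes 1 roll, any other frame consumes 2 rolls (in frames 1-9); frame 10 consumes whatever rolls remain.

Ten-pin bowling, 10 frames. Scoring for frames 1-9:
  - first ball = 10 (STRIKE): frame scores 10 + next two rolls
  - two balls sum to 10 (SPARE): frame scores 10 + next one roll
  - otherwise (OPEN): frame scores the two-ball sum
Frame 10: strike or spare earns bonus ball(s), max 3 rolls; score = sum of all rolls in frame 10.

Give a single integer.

Frame 1: OPEN (1+0=1). Cumulative: 1
Frame 2: STRIKE. 10 + next two rolls (1+9) = 20. Cumulative: 21
Frame 3: SPARE (1+9=10). 10 + next roll (6) = 16. Cumulative: 37
Frame 4: SPARE (6+4=10). 10 + next roll (2) = 12. Cumulative: 49
Frame 5: OPEN (2+1=3). Cumulative: 52
Frame 6: OPEN (2+6=8). Cumulative: 60
Frame 7: SPARE (2+8=10). 10 + next roll (9) = 19. Cumulative: 79
Frame 8: OPEN (9+0=9). Cumulative: 88

Answer: 8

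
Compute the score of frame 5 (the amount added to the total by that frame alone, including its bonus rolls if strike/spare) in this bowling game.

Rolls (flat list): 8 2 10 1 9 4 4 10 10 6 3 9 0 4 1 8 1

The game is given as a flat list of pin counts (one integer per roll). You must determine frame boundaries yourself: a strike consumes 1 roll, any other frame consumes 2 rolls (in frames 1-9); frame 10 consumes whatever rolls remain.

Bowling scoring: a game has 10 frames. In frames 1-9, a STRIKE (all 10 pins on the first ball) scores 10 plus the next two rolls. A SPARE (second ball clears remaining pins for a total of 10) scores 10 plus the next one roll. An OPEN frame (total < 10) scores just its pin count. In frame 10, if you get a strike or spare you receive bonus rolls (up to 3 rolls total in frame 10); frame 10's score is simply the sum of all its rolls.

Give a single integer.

Answer: 26

Derivation:
Frame 1: SPARE (8+2=10). 10 + next roll (10) = 20. Cumulative: 20
Frame 2: STRIKE. 10 + next two rolls (1+9) = 20. Cumulative: 40
Frame 3: SPARE (1+9=10). 10 + next roll (4) = 14. Cumulative: 54
Frame 4: OPEN (4+4=8). Cumulative: 62
Frame 5: STRIKE. 10 + next two rolls (10+6) = 26. Cumulative: 88
Frame 6: STRIKE. 10 + next two rolls (6+3) = 19. Cumulative: 107
Frame 7: OPEN (6+3=9). Cumulative: 116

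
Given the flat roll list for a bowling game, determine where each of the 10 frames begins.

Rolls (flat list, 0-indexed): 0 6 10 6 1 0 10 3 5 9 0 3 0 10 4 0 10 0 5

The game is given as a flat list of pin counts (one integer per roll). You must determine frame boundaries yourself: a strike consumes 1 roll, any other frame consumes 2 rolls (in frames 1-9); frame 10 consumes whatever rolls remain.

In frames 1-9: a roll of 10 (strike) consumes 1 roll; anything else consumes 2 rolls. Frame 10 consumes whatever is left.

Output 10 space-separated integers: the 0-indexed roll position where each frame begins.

Answer: 0 2 3 5 7 9 11 13 14 16

Derivation:
Frame 1 starts at roll index 0: rolls=0,6 (sum=6), consumes 2 rolls
Frame 2 starts at roll index 2: roll=10 (strike), consumes 1 roll
Frame 3 starts at roll index 3: rolls=6,1 (sum=7), consumes 2 rolls
Frame 4 starts at roll index 5: rolls=0,10 (sum=10), consumes 2 rolls
Frame 5 starts at roll index 7: rolls=3,5 (sum=8), consumes 2 rolls
Frame 6 starts at roll index 9: rolls=9,0 (sum=9), consumes 2 rolls
Frame 7 starts at roll index 11: rolls=3,0 (sum=3), consumes 2 rolls
Frame 8 starts at roll index 13: roll=10 (strike), consumes 1 roll
Frame 9 starts at roll index 14: rolls=4,0 (sum=4), consumes 2 rolls
Frame 10 starts at roll index 16: 3 remaining rolls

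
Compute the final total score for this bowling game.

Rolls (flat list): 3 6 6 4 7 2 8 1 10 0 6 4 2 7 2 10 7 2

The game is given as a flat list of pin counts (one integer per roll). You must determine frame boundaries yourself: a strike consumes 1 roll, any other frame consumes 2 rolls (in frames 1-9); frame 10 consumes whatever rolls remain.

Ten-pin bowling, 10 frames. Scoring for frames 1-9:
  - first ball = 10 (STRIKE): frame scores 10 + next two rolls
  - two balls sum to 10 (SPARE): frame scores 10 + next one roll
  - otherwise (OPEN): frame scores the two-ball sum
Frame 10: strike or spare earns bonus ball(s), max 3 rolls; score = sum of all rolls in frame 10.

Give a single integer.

Answer: 109

Derivation:
Frame 1: OPEN (3+6=9). Cumulative: 9
Frame 2: SPARE (6+4=10). 10 + next roll (7) = 17. Cumulative: 26
Frame 3: OPEN (7+2=9). Cumulative: 35
Frame 4: OPEN (8+1=9). Cumulative: 44
Frame 5: STRIKE. 10 + next two rolls (0+6) = 16. Cumulative: 60
Frame 6: OPEN (0+6=6). Cumulative: 66
Frame 7: OPEN (4+2=6). Cumulative: 72
Frame 8: OPEN (7+2=9). Cumulative: 81
Frame 9: STRIKE. 10 + next two rolls (7+2) = 19. Cumulative: 100
Frame 10: OPEN. Sum of all frame-10 rolls (7+2) = 9. Cumulative: 109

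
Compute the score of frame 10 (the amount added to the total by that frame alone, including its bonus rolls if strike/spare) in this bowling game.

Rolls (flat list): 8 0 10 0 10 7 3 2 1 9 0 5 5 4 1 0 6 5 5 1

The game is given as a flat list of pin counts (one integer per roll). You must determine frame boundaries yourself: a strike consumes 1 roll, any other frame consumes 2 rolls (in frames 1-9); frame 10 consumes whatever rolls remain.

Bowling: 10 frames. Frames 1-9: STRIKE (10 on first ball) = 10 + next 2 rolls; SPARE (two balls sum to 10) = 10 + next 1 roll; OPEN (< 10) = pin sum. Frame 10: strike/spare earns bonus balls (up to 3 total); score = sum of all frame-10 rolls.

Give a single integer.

Frame 1: OPEN (8+0=8). Cumulative: 8
Frame 2: STRIKE. 10 + next two rolls (0+10) = 20. Cumulative: 28
Frame 3: SPARE (0+10=10). 10 + next roll (7) = 17. Cumulative: 45
Frame 4: SPARE (7+3=10). 10 + next roll (2) = 12. Cumulative: 57
Frame 5: OPEN (2+1=3). Cumulative: 60
Frame 6: OPEN (9+0=9). Cumulative: 69
Frame 7: SPARE (5+5=10). 10 + next roll (4) = 14. Cumulative: 83
Frame 8: OPEN (4+1=5). Cumulative: 88
Frame 9: OPEN (0+6=6). Cumulative: 94
Frame 10: SPARE. Sum of all frame-10 rolls (5+5+1) = 11. Cumulative: 105

Answer: 11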